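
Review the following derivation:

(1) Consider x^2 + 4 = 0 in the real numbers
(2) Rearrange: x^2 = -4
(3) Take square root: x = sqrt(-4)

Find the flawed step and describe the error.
Step 3: Take square root: x = sqrt(-4)

Step 3 takes the square root of -4, which is negative. In the real number system, the square root of a negative number is undefined. The equation x^2 + 4 = 0 has no real solutions. Square roots of negative numbers only exist in the complex numbers.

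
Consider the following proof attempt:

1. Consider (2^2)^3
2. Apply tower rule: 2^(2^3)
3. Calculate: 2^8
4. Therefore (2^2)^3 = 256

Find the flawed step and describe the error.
Step 2: Apply tower rule: 2^(2^3)

Step 2 incorrectly states that (a^b)^c = a^(b^c). The correct rule is (a^b)^c = a^(b×c). The actual value is (2^2)^3 = 2^6 = 64, not 2^8 = 256.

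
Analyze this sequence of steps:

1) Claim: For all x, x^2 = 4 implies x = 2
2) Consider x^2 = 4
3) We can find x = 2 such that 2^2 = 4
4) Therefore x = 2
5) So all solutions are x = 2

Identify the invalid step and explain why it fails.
Step 4: Therefore x = 2

Step 4 incorrectly concludes that x = 2 is the only solution. The proof shows that x = 2 is A solution (existence), but does not show it is the ONLY solution (uniqueness). In fact, x = -2 is also a solution since (-2)^2 = 4. Finding one solution doesn't prove there are no others.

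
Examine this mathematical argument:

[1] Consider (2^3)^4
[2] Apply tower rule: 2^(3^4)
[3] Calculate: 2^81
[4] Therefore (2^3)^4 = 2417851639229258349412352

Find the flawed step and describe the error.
Step 2: Apply tower rule: 2^(3^4)

Step 2 incorrectly states that (a^b)^c = a^(b^c). The correct rule is (a^b)^c = a^(b×c). The actual value is (2^3)^4 = 2^12 = 4096, not 2^81 = 2417851639229258349412352.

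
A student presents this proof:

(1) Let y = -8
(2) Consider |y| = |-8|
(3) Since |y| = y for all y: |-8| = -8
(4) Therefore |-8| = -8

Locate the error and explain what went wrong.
Step 3: Since |y| = y for all y: |-8| = -8

Step 3 incorrectly states that |y| = y for all y. The correct definition is |y| = y when y >= 0, and |y| = -y when y < 0. Since -8 < 0, we have |-8| = -(-8) = 8, not -8.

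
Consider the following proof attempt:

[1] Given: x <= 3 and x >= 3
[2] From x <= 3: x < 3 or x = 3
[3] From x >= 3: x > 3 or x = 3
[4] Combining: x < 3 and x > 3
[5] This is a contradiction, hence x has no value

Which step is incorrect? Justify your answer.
Step 4: Combining: x < 3 and x > 3

Step 4 incorrectly combines the conditions. From x <= 3 and x >= 3, the intersection is x = 3. The error treats the 'or' cases as 'and' requirements. The correct conclusion is that x = 3 is the unique solution, not that no solution exists.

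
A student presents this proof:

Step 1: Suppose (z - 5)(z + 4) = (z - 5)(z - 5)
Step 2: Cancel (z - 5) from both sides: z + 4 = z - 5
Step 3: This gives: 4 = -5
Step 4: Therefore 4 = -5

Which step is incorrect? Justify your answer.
Step 2: Cancel (z - 5) from both sides: z + 4 = z - 5

Step 2 cancels (z - 5) from both sides. This is only valid if (z - 5) ≠ 0, i.e., z ≠ 5. When z = 5, both sides equal zero regardless of the other factors. The correct approach requires considering z = 5 as a separate case.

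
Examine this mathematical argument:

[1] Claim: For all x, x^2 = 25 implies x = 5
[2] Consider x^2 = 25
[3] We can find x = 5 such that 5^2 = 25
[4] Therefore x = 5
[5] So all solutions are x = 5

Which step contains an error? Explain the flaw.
Step 4: Therefore x = 5

Step 4 incorrectly concludes that x = 5 is the only solution. The proof shows that x = 5 is A solution (existence), but does not show it is the ONLY solution (uniqueness). In fact, x = -5 is also a solution since (-5)^2 = 25. Finding one solution doesn't prove there are no others.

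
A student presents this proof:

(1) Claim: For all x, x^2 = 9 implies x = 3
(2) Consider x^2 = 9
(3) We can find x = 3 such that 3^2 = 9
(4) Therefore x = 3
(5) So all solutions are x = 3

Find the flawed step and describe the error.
Step 4: Therefore x = 3

Step 4 incorrectly concludes that x = 3 is the only solution. The proof shows that x = 3 is A solution (existence), but does not show it is the ONLY solution (uniqueness). In fact, x = -3 is also a solution since (-3)^2 = 9. Finding one solution doesn't prove there are no others.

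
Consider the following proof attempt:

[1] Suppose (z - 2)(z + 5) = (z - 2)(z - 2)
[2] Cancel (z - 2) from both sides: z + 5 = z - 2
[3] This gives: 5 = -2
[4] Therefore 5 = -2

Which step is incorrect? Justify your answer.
Step 2: Cancel (z - 2) from both sides: z + 5 = z - 2

Step 2 cancels (z - 2) from both sides. This is only valid if (z - 2) ≠ 0, i.e., z ≠ 2. When z = 2, both sides equal zero regardless of the other factors. The correct approach requires considering z = 2 as a separate case.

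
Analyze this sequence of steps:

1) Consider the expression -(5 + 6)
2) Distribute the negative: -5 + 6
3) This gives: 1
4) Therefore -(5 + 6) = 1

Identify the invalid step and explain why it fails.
Step 2: Distribute the negative: -5 + 6

Step 2 incorrectly distributes the negative sign. The correct distribution is -(5 + 6) = -5 - 6 = -11. The negative must be applied to both terms, not just the first. The error treats -(5 + 6) as -5 + 6, which equals 1 instead of -11.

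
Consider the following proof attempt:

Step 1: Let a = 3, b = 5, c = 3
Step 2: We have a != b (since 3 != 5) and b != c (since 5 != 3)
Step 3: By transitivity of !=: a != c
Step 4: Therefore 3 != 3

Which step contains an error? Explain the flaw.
Step 3: By transitivity of !=: a != c

Step 3 incorrectly applies transitivity to the '!=' relation. Transitivity states: if a R b and b R c, then a R c. However, '!=' is not transitive. Counterexample: 3 != 5 and 5 != 3, but 3 = 3 (both equal 3). Transitivity holds for relations like <, <=, =, but not for !=.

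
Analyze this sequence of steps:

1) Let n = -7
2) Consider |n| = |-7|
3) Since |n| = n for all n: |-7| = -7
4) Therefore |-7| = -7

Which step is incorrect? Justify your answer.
Step 3: Since |n| = n for all n: |-7| = -7

Step 3 incorrectly states that |n| = n for all n. The correct definition is |n| = n when n >= 0, and |n| = -n when n < 0. Since -7 < 0, we have |-7| = -(-7) = 7, not -7.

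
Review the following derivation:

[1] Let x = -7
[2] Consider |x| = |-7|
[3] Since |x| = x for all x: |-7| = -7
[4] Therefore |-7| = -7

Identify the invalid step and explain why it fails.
Step 3: Since |x| = x for all x: |-7| = -7

Step 3 incorrectly states that |x| = x for all x. The correct definition is |x| = x when x >= 0, and |x| = -x when x < 0. Since -7 < 0, we have |-7| = -(-7) = 7, not -7.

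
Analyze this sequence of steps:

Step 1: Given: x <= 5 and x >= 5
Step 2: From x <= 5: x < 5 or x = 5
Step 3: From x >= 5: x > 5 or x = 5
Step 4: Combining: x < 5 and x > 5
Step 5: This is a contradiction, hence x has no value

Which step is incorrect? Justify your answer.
Step 4: Combining: x < 5 and x > 5

Step 4 incorrectly combines the conditions. From x <= 5 and x >= 5, the intersection is x = 5. The error treats the 'or' cases as 'and' requirements. The correct conclusion is that x = 5 is the unique solution, not that no solution exists.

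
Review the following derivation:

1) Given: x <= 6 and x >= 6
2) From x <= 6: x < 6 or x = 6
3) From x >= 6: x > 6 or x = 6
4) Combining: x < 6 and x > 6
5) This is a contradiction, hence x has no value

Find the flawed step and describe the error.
Step 4: Combining: x < 6 and x > 6

Step 4 incorrectly combines the conditions. From x <= 6 and x >= 6, the intersection is x = 6. The error treats the 'or' cases as 'and' requirements. The correct conclusion is that x = 6 is the unique solution, not that no solution exists.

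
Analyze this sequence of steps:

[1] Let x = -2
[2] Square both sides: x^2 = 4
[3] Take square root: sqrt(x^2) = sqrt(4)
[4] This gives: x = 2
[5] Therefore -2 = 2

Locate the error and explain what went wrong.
Step 4: This gives: x = 2

Step 4 incorrectly states that sqrt(x^2) = x. The correct identity is sqrt(x^2) = |x|. Since x = -2 < 0, we have sqrt(x^2) = |-2| = 2, not x = -2.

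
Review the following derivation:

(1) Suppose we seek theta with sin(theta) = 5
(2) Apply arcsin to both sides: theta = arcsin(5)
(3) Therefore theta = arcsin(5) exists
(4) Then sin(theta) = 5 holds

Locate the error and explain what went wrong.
Step 2: Apply arcsin to both sides: theta = arcsin(5)

Step 2 applies arcsin to 5. However, arcsin(x) is only defined for x in [-1, 1] because sin(theta) can only produce values in that range. Since |5| > 1, arcsin(5) is undefined. There is no angle whose sine equals 5.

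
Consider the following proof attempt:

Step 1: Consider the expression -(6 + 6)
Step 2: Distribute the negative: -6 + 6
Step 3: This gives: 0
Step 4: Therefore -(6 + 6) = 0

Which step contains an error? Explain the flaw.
Step 2: Distribute the negative: -6 + 6

Step 2 incorrectly distributes the negative sign. The correct distribution is -(6 + 6) = -6 - 6 = -12. The negative must be applied to both terms, not just the first. The error treats -(6 + 6) as -6 + 6, which equals 0 instead of -12.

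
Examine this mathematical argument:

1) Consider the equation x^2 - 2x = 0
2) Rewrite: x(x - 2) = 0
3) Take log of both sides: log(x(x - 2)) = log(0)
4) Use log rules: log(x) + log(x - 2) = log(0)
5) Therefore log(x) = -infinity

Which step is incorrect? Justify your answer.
Step 3: Take log of both sides: log(x(x - 2)) = log(0)

Step 3 takes the logarithm of both sides, resulting in log(0) on the right side. The logarithm is only defined for positive numbers; log(0) is undefined (approaches negative infinity). This operation is invalid.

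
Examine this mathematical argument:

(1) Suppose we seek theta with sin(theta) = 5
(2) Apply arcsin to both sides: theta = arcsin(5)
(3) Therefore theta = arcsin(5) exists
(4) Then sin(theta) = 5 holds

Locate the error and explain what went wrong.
Step 2: Apply arcsin to both sides: theta = arcsin(5)

Step 2 applies arcsin to 5. However, arcsin(x) is only defined for x in [-1, 1] because sin(theta) can only produce values in that range. Since |5| > 1, arcsin(5) is undefined. There is no angle whose sine equals 5.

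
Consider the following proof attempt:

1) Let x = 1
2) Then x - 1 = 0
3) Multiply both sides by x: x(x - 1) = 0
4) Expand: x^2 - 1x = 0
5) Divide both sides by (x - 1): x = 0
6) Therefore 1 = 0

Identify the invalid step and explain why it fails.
Step 5: Divide both sides by (x - 1): x = 0

Step 5 divides both sides by (x - 1). However, since x = 1, we have (x - 1) = 0. Division by zero is undefined, making this step invalid.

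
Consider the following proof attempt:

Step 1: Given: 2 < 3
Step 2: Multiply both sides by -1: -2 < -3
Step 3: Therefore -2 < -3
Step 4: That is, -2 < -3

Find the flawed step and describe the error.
Step 2: Multiply both sides by -1: -2 < -3

Step 2 multiplies both sides by -1 but fails to reverse the inequality sign. When multiplying (or dividing) an inequality by a negative number, the direction must be reversed. Since 2 < 3, we should get -2 > -3, i.e., -2 > -3.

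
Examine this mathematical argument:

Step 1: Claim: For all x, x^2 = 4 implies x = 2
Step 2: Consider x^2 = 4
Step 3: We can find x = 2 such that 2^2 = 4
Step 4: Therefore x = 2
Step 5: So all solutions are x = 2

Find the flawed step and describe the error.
Step 4: Therefore x = 2

Step 4 incorrectly concludes that x = 2 is the only solution. The proof shows that x = 2 is A solution (existence), but does not show it is the ONLY solution (uniqueness). In fact, x = -2 is also a solution since (-2)^2 = 4. Finding one solution doesn't prove there are no others.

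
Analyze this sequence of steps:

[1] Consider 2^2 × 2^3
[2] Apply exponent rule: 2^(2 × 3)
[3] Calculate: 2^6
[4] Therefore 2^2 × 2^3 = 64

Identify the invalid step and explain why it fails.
Step 2: Apply exponent rule: 2^(2 × 3)

Step 2 incorrectly states that a^b × a^c = a^(b×c). The correct rule is a^b × a^c = a^(b+c). The actual value is 2^2 × 2^3 = 2^5 = 32, not 2^6 = 64.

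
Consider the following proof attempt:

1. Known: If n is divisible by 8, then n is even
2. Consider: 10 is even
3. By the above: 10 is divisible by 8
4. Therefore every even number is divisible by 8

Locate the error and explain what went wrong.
Step 3: By the above: 10 is divisible by 8

Step 3 commits the fallacy of affirming the consequent. The known fact 'divisible by 8 → even' does NOT imply 'even → divisible by 8'. That would be the converse, which is false. For example, 10 is even but 10 ÷ 8 = 1.25, which is not an integer.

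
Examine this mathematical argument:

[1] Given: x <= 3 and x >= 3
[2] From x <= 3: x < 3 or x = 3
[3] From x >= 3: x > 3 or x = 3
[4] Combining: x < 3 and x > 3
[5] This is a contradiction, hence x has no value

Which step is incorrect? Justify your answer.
Step 4: Combining: x < 3 and x > 3

Step 4 incorrectly combines the conditions. From x <= 3 and x >= 3, the intersection is x = 3. The error treats the 'or' cases as 'and' requirements. The correct conclusion is that x = 3 is the unique solution, not that no solution exists.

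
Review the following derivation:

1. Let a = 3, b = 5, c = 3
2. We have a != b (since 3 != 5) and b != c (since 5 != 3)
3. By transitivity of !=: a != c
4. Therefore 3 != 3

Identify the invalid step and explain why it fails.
Step 3: By transitivity of !=: a != c

Step 3 incorrectly applies transitivity to the '!=' relation. Transitivity states: if a R b and b R c, then a R c. However, '!=' is not transitive. Counterexample: 3 != 5 and 5 != 3, but 3 = 3 (both equal 3). Transitivity holds for relations like <, <=, =, but not for !=.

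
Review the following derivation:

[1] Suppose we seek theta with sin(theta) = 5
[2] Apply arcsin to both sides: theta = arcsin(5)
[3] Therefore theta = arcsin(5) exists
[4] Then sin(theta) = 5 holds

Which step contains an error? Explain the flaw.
Step 2: Apply arcsin to both sides: theta = arcsin(5)

Step 2 applies arcsin to 5. However, arcsin(x) is only defined for x in [-1, 1] because sin(theta) can only produce values in that range. Since |5| > 1, arcsin(5) is undefined. There is no angle whose sine equals 5.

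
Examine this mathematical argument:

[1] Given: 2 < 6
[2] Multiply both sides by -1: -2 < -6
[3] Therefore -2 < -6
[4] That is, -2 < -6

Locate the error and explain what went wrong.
Step 2: Multiply both sides by -1: -2 < -6

Step 2 multiplies both sides by -1 but fails to reverse the inequality sign. When multiplying (or dividing) an inequality by a negative number, the direction must be reversed. Since 2 < 6, we should get -2 > -6, i.e., -2 > -6.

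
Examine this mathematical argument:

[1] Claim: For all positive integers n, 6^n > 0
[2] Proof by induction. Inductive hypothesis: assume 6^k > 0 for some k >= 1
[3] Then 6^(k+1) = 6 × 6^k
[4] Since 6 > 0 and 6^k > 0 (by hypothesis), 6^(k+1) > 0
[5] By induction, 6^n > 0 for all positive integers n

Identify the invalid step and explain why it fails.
Step 5: By induction, 6^n > 0 for all positive integers n

Step 5 concludes the proof by induction, but no base case was ever established. A valid induction proof requires: (1) a base case proving 6^1 > 0, and (2) an inductive step showing IF 6^k > 0 THEN 6^(k+1) > 0. Steps 2-4 correctly establish the inductive step, but without the base case the conclusion in step 5 does not follow.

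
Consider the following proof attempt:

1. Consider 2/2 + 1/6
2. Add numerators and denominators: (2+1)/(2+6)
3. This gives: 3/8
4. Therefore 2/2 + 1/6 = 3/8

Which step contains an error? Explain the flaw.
Step 2: Add numerators and denominators: (2+1)/(2+6)

Step 2 incorrectly adds fractions by separately adding numerators and denominators. This is wrong. The correct method requires a common denominator: 2/2 + 1/6 = (2×6 + 1×2)/(2×6) = 14/12 = 7/6. The method used gives 3/8, which is different.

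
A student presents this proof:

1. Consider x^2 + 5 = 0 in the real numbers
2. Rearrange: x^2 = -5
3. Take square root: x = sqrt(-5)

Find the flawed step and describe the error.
Step 3: Take square root: x = sqrt(-5)

Step 3 takes the square root of -5, which is negative. In the real number system, the square root of a negative number is undefined. The equation x^2 + 5 = 0 has no real solutions. Square roots of negative numbers only exist in the complex numbers.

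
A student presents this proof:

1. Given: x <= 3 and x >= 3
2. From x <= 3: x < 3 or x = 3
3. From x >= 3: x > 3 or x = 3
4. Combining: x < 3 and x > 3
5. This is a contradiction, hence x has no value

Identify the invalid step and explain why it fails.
Step 4: Combining: x < 3 and x > 3

Step 4 incorrectly combines the conditions. From x <= 3 and x >= 3, the intersection is x = 3. The error treats the 'or' cases as 'and' requirements. The correct conclusion is that x = 3 is the unique solution, not that no solution exists.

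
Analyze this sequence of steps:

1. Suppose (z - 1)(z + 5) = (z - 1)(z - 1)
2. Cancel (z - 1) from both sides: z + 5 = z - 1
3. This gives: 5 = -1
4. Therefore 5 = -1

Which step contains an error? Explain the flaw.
Step 2: Cancel (z - 1) from both sides: z + 5 = z - 1

Step 2 cancels (z - 1) from both sides. This is only valid if (z - 1) ≠ 0, i.e., z ≠ 1. When z = 1, both sides equal zero regardless of the other factors. The correct approach requires considering z = 1 as a separate case.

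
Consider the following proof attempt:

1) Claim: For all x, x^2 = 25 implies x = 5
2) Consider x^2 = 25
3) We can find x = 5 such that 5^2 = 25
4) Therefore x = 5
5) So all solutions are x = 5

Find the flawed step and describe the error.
Step 4: Therefore x = 5

Step 4 incorrectly concludes that x = 5 is the only solution. The proof shows that x = 5 is A solution (existence), but does not show it is the ONLY solution (uniqueness). In fact, x = -5 is also a solution since (-5)^2 = 25. Finding one solution doesn't prove there are no others.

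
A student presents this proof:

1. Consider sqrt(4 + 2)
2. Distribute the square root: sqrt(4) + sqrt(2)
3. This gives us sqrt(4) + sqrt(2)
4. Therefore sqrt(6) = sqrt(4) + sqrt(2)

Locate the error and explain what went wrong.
Step 2: Distribute the square root: sqrt(4) + sqrt(2)

Step 2 incorrectly 'distributes' the square root over addition. The square root function does not distribute: sqrt(a + b) ≠ sqrt(a) + sqrt(b). In fact, sqrt(4 + 2) = sqrt(6) ≈ 2.4495, while sqrt(4) + sqrt(2) ≈ 3.4142.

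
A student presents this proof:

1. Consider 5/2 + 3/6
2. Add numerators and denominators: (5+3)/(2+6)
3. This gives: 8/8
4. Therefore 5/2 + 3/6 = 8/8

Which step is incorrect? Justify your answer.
Step 2: Add numerators and denominators: (5+3)/(2+6)

Step 2 incorrectly adds fractions by separately adding numerators and denominators. This is wrong. The correct method requires a common denominator: 5/2 + 3/6 = (5×6 + 3×2)/(2×6) = 36/12 = 3. The method used gives 8/8, which is different.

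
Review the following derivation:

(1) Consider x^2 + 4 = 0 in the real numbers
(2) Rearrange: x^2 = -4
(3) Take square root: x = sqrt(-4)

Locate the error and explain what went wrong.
Step 3: Take square root: x = sqrt(-4)

Step 3 takes the square root of -4, which is negative. In the real number system, the square root of a negative number is undefined. The equation x^2 + 4 = 0 has no real solutions. Square roots of negative numbers only exist in the complex numbers.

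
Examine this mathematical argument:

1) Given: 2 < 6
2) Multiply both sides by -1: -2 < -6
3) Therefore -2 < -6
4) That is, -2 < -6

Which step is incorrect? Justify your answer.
Step 2: Multiply both sides by -1: -2 < -6

Step 2 multiplies both sides by -1 but fails to reverse the inequality sign. When multiplying (or dividing) an inequality by a negative number, the direction must be reversed. Since 2 < 6, we should get -2 > -6, i.e., -2 > -6.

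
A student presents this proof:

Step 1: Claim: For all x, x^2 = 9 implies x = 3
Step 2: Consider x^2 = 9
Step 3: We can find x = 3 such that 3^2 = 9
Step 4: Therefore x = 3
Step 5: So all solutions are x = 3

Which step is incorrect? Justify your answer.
Step 4: Therefore x = 3

Step 4 incorrectly concludes that x = 3 is the only solution. The proof shows that x = 3 is A solution (existence), but does not show it is the ONLY solution (uniqueness). In fact, x = -3 is also a solution since (-3)^2 = 9. Finding one solution doesn't prove there are no others.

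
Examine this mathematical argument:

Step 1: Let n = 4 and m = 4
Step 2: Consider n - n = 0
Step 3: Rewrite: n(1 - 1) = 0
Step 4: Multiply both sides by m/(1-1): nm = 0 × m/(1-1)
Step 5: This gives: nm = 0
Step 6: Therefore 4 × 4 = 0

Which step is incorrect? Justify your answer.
Step 4: Multiply both sides by m/(1-1): nm = 0 × m/(1-1)

Step 4 multiplies both sides by m/(1-1). However, 1-1 = 0, so this is multiplication by m/0, which is undefined. We cannot multiply by an undefined expression.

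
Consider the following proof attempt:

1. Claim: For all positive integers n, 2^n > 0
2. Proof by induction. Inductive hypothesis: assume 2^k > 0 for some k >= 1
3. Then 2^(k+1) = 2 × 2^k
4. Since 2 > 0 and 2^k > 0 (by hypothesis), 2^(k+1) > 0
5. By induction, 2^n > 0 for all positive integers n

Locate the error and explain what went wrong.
Step 5: By induction, 2^n > 0 for all positive integers n

Step 5 concludes the proof by induction, but no base case was ever established. A valid induction proof requires: (1) a base case proving 2^1 > 0, and (2) an inductive step showing IF 2^k > 0 THEN 2^(k+1) > 0. Steps 2-4 correctly establish the inductive step, but without the base case the conclusion in step 5 does not follow.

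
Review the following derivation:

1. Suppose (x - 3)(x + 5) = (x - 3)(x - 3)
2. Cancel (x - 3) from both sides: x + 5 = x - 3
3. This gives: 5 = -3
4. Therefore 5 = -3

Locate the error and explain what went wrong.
Step 2: Cancel (x - 3) from both sides: x + 5 = x - 3

Step 2 cancels (x - 3) from both sides. This is only valid if (x - 3) ≠ 0, i.e., x ≠ 3. When x = 3, both sides equal zero regardless of the other factors. The correct approach requires considering x = 3 as a separate case.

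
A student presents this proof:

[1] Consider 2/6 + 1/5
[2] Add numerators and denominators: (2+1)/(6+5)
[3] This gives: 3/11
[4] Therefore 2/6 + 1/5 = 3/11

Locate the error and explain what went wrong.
Step 2: Add numerators and denominators: (2+1)/(6+5)

Step 2 incorrectly adds fractions by separately adding numerators and denominators. This is wrong. The correct method requires a common denominator: 2/6 + 1/5 = (2×5 + 1×6)/(6×5) = 16/30 = 8/15. The method used gives 3/11, which is different.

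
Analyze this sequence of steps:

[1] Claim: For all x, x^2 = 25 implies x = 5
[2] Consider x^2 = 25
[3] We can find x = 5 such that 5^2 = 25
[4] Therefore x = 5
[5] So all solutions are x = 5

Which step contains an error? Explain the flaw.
Step 4: Therefore x = 5

Step 4 incorrectly concludes that x = 5 is the only solution. The proof shows that x = 5 is A solution (existence), but does not show it is the ONLY solution (uniqueness). In fact, x = -5 is also a solution since (-5)^2 = 25. Finding one solution doesn't prove there are no others.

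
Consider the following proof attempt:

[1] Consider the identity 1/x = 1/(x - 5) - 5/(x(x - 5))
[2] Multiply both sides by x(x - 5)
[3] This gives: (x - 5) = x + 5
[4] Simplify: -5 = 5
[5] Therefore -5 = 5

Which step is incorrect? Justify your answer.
Step 3: This gives: (x - 5) = x + 5

Step 3 makes a sign error when clearing denominators. Multiplying -5/(x(x - 5)) by x(x - 5) gives -5, not +5. The correct result is (x - 5) = x - 5, which is trivially true, not (x - 5) = x + 5. (Step 1 is a valid identity: 1/(x - 5) - 5/(x(x - 5)) = (x - 5)/(x(x - 5)) = 1/x.)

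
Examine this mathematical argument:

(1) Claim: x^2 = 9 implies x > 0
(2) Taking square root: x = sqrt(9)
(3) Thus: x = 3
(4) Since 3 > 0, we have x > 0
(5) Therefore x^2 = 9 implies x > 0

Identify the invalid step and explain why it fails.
Step 2: Taking square root: x = sqrt(9)

Step 2 takes the square root and assumes the positive root only. The equation x^2 = 9 actually has two solutions: x = 3 and x = -3. The proof silently assumes x > 0 without justification, then uses this assumption to conclude x > 0, which is circular. The counterexample x = -3 shows the claim is false.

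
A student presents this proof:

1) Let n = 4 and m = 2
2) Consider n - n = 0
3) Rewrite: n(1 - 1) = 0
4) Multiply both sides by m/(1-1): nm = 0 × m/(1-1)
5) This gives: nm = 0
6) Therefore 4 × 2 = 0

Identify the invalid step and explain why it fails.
Step 4: Multiply both sides by m/(1-1): nm = 0 × m/(1-1)

Step 4 multiplies both sides by m/(1-1). However, 1-1 = 0, so this is multiplication by m/0, which is undefined. We cannot multiply by an undefined expression.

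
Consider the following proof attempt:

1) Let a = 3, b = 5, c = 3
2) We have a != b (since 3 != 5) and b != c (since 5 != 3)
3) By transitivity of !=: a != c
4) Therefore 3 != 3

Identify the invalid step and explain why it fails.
Step 3: By transitivity of !=: a != c

Step 3 incorrectly applies transitivity to the '!=' relation. Transitivity states: if a R b and b R c, then a R c. However, '!=' is not transitive. Counterexample: 3 != 5 and 5 != 3, but 3 = 3 (both equal 3). Transitivity holds for relations like <, <=, =, but not for !=.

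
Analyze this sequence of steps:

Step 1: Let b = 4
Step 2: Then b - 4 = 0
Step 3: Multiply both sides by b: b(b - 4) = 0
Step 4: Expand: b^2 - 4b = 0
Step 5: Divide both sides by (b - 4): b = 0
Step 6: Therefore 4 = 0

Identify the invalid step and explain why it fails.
Step 5: Divide both sides by (b - 4): b = 0

Step 5 divides both sides by (b - 4). However, since b = 4, we have (b - 4) = 0. Division by zero is undefined, making this step invalid.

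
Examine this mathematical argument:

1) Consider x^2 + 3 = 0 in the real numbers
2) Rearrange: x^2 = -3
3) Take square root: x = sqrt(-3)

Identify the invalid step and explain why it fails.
Step 3: Take square root: x = sqrt(-3)

Step 3 takes the square root of -3, which is negative. In the real number system, the square root of a negative number is undefined. The equation x^2 + 3 = 0 has no real solutions. Square roots of negative numbers only exist in the complex numbers.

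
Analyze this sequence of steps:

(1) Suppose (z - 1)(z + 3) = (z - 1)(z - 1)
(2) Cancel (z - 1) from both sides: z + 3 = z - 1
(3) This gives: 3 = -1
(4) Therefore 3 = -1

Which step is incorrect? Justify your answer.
Step 2: Cancel (z - 1) from both sides: z + 3 = z - 1

Step 2 cancels (z - 1) from both sides. This is only valid if (z - 1) ≠ 0, i.e., z ≠ 1. When z = 1, both sides equal zero regardless of the other factors. The correct approach requires considering z = 1 as a separate case.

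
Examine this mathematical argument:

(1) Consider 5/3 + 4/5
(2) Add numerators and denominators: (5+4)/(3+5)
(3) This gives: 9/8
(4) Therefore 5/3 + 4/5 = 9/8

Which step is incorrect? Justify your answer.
Step 2: Add numerators and denominators: (5+4)/(3+5)

Step 2 incorrectly adds fractions by separately adding numerators and denominators. This is wrong. The correct method requires a common denominator: 5/3 + 4/5 = (5×5 + 4×3)/(3×5) = 37/15 = 37/15. The method used gives 9/8, which is different.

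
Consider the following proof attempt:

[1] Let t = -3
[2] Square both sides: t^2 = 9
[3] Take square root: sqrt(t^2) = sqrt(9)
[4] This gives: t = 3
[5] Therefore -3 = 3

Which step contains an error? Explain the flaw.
Step 4: This gives: t = 3

Step 4 incorrectly states that sqrt(t^2) = t. The correct identity is sqrt(t^2) = |t|. Since t = -3 < 0, we have sqrt(t^2) = |-3| = 3, not t = -3.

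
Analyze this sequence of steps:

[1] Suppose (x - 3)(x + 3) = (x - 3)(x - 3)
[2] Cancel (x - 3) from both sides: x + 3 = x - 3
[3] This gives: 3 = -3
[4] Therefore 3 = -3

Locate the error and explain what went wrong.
Step 2: Cancel (x - 3) from both sides: x + 3 = x - 3

Step 2 cancels (x - 3) from both sides. This is only valid if (x - 3) ≠ 0, i.e., x ≠ 3. When x = 3, both sides equal zero regardless of the other factors. The correct approach requires considering x = 3 as a separate case.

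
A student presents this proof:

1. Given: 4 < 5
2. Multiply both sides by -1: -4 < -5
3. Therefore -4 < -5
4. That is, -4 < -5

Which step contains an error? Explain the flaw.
Step 2: Multiply both sides by -1: -4 < -5

Step 2 multiplies both sides by -1 but fails to reverse the inequality sign. When multiplying (or dividing) an inequality by a negative number, the direction must be reversed. Since 4 < 5, we should get -4 > -5, i.e., -4 > -5.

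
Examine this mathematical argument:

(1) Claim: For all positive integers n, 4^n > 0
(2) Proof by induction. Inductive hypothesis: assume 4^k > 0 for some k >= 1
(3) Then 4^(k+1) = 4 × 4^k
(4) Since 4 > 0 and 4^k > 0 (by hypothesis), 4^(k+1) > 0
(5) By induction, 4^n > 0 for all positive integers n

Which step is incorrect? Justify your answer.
Step 5: By induction, 4^n > 0 for all positive integers n

Step 5 concludes the proof by induction, but no base case was ever established. A valid induction proof requires: (1) a base case proving 4^1 > 0, and (2) an inductive step showing IF 4^k > 0 THEN 4^(k+1) > 0. Steps 2-4 correctly establish the inductive step, but without the base case the conclusion in step 5 does not follow.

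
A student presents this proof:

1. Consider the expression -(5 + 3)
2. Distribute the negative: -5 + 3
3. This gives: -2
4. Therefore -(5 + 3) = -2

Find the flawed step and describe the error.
Step 2: Distribute the negative: -5 + 3

Step 2 incorrectly distributes the negative sign. The correct distribution is -(5 + 3) = -5 - 3 = -8. The negative must be applied to both terms, not just the first. The error treats -(5 + 3) as -5 + 3, which equals -2 instead of -8.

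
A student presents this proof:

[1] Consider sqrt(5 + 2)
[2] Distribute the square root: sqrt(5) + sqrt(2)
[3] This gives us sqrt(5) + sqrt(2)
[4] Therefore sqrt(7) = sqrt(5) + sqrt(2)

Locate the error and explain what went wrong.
Step 2: Distribute the square root: sqrt(5) + sqrt(2)

Step 2 incorrectly 'distributes' the square root over addition. The square root function does not distribute: sqrt(a + b) ≠ sqrt(a) + sqrt(b). In fact, sqrt(5 + 2) = sqrt(7) ≈ 2.6458, while sqrt(5) + sqrt(2) ≈ 3.6503.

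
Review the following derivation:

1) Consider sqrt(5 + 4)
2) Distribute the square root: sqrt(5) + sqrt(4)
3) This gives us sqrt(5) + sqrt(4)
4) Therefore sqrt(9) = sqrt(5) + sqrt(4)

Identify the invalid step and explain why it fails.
Step 2: Distribute the square root: sqrt(5) + sqrt(4)

Step 2 incorrectly 'distributes' the square root over addition. The square root function does not distribute: sqrt(a + b) ≠ sqrt(a) + sqrt(b). In fact, sqrt(5 + 4) = sqrt(9) ≈ 3.0000, while sqrt(5) + sqrt(4) ≈ 4.2361.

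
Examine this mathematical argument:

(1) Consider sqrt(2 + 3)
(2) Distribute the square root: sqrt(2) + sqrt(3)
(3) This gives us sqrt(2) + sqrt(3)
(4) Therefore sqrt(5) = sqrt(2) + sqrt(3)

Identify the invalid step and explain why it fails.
Step 2: Distribute the square root: sqrt(2) + sqrt(3)

Step 2 incorrectly 'distributes' the square root over addition. The square root function does not distribute: sqrt(a + b) ≠ sqrt(a) + sqrt(b). In fact, sqrt(2 + 3) = sqrt(5) ≈ 2.2361, while sqrt(2) + sqrt(3) ≈ 3.1463.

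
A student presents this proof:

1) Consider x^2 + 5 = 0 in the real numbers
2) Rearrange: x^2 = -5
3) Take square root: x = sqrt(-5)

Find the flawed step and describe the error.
Step 3: Take square root: x = sqrt(-5)

Step 3 takes the square root of -5, which is negative. In the real number system, the square root of a negative number is undefined. The equation x^2 + 5 = 0 has no real solutions. Square roots of negative numbers only exist in the complex numbers.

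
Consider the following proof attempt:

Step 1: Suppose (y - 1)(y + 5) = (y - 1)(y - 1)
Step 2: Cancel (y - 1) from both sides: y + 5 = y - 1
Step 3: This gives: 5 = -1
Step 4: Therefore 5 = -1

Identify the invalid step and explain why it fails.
Step 2: Cancel (y - 1) from both sides: y + 5 = y - 1

Step 2 cancels (y - 1) from both sides. This is only valid if (y - 1) ≠ 0, i.e., y ≠ 1. When y = 1, both sides equal zero regardless of the other factors. The correct approach requires considering y = 1 as a separate case.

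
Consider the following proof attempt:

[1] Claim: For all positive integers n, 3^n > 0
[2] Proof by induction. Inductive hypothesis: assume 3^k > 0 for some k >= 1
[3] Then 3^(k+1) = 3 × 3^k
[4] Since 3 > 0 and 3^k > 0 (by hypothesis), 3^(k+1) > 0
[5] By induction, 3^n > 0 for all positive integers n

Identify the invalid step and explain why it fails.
Step 5: By induction, 3^n > 0 for all positive integers n

Step 5 concludes the proof by induction, but no base case was ever established. A valid induction proof requires: (1) a base case proving 3^1 > 0, and (2) an inductive step showing IF 3^k > 0 THEN 3^(k+1) > 0. Steps 2-4 correctly establish the inductive step, but without the base case the conclusion in step 5 does not follow.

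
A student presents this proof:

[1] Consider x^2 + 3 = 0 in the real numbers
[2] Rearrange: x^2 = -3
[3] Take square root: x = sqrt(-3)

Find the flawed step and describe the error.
Step 3: Take square root: x = sqrt(-3)

Step 3 takes the square root of -3, which is negative. In the real number system, the square root of a negative number is undefined. The equation x^2 + 3 = 0 has no real solutions. Square roots of negative numbers only exist in the complex numbers.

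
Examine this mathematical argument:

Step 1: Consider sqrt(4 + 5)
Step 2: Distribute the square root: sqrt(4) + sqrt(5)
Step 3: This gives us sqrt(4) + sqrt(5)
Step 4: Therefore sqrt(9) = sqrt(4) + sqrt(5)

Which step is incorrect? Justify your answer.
Step 2: Distribute the square root: sqrt(4) + sqrt(5)

Step 2 incorrectly 'distributes' the square root over addition. The square root function does not distribute: sqrt(a + b) ≠ sqrt(a) + sqrt(b). In fact, sqrt(4 + 5) = sqrt(9) ≈ 3.0000, while sqrt(4) + sqrt(5) ≈ 4.2361.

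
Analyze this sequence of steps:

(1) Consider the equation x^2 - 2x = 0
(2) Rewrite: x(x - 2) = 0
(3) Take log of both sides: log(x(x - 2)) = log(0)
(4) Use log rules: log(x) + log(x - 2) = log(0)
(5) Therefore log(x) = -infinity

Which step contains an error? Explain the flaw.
Step 3: Take log of both sides: log(x(x - 2)) = log(0)

Step 3 takes the logarithm of both sides, resulting in log(0) on the right side. The logarithm is only defined for positive numbers; log(0) is undefined (approaches negative infinity). This operation is invalid.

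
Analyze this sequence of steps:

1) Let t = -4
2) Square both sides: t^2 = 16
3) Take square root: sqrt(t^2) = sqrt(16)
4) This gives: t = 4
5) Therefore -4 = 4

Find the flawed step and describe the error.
Step 4: This gives: t = 4

Step 4 incorrectly states that sqrt(t^2) = t. The correct identity is sqrt(t^2) = |t|. Since t = -4 < 0, we have sqrt(t^2) = |-4| = 4, not t = -4.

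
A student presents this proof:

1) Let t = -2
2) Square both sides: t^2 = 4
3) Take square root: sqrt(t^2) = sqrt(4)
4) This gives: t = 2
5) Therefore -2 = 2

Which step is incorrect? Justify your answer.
Step 4: This gives: t = 2

Step 4 incorrectly states that sqrt(t^2) = t. The correct identity is sqrt(t^2) = |t|. Since t = -2 < 0, we have sqrt(t^2) = |-2| = 2, not t = -2.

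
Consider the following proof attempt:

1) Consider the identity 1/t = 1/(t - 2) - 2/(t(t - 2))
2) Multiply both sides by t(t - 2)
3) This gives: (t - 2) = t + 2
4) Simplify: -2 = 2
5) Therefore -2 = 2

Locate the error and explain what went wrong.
Step 3: This gives: (t - 2) = t + 2

Step 3 makes a sign error when clearing denominators. Multiplying -2/(t(t - 2)) by t(t - 2) gives -2, not +2. The correct result is (t - 2) = t - 2, which is trivially true, not (t - 2) = t + 2. (Step 1 is a valid identity: 1/(t - 2) - 2/(t(t - 2)) = (t - 2)/(t(t - 2)) = 1/t.)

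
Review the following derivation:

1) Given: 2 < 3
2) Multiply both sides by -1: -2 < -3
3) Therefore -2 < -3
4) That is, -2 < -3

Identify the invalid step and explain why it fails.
Step 2: Multiply both sides by -1: -2 < -3

Step 2 multiplies both sides by -1 but fails to reverse the inequality sign. When multiplying (or dividing) an inequality by a negative number, the direction must be reversed. Since 2 < 3, we should get -2 > -3, i.e., -2 > -3.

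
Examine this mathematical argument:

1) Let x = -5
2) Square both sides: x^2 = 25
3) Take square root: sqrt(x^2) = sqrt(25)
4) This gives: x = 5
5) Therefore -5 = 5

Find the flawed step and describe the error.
Step 4: This gives: x = 5

Step 4 incorrectly states that sqrt(x^2) = x. The correct identity is sqrt(x^2) = |x|. Since x = -5 < 0, we have sqrt(x^2) = |-5| = 5, not x = -5.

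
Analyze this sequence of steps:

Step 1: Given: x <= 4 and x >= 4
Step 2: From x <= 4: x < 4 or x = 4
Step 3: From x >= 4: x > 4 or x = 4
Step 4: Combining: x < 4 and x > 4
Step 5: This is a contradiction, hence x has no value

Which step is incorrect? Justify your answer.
Step 4: Combining: x < 4 and x > 4

Step 4 incorrectly combines the conditions. From x <= 4 and x >= 4, the intersection is x = 4. The error treats the 'or' cases as 'and' requirements. The correct conclusion is that x = 4 is the unique solution, not that no solution exists.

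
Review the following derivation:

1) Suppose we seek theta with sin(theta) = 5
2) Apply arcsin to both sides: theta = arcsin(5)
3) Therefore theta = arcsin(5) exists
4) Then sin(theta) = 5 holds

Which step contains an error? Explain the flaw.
Step 2: Apply arcsin to both sides: theta = arcsin(5)

Step 2 applies arcsin to 5. However, arcsin(x) is only defined for x in [-1, 1] because sin(theta) can only produce values in that range. Since |5| > 1, arcsin(5) is undefined. There is no angle whose sine equals 5.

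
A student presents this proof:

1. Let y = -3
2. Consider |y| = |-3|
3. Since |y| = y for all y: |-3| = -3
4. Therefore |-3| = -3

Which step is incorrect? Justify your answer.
Step 3: Since |y| = y for all y: |-3| = -3

Step 3 incorrectly states that |y| = y for all y. The correct definition is |y| = y when y >= 0, and |y| = -y when y < 0. Since -3 < 0, we have |-3| = -(-3) = 3, not -3.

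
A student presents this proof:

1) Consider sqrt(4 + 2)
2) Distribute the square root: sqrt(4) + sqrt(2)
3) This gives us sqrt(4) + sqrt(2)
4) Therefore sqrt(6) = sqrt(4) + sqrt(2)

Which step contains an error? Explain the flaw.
Step 2: Distribute the square root: sqrt(4) + sqrt(2)

Step 2 incorrectly 'distributes' the square root over addition. The square root function does not distribute: sqrt(a + b) ≠ sqrt(a) + sqrt(b). In fact, sqrt(4 + 2) = sqrt(6) ≈ 2.4495, while sqrt(4) + sqrt(2) ≈ 3.4142.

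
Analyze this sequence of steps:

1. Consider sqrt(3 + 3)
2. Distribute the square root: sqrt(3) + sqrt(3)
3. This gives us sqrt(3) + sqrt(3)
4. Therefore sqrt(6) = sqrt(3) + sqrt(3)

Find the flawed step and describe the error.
Step 2: Distribute the square root: sqrt(3) + sqrt(3)

Step 2 incorrectly 'distributes' the square root over addition. The square root function does not distribute: sqrt(a + b) ≠ sqrt(a) + sqrt(b). In fact, sqrt(3 + 3) = sqrt(6) ≈ 2.4495, while sqrt(3) + sqrt(3) ≈ 3.4641.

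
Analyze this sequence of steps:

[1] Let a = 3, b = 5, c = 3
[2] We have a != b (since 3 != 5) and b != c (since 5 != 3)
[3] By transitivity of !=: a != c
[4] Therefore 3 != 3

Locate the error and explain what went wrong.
Step 3: By transitivity of !=: a != c

Step 3 incorrectly applies transitivity to the '!=' relation. Transitivity states: if a R b and b R c, then a R c. However, '!=' is not transitive. Counterexample: 3 != 5 and 5 != 3, but 3 = 3 (both equal 3). Transitivity holds for relations like <, <=, =, but not for !=.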